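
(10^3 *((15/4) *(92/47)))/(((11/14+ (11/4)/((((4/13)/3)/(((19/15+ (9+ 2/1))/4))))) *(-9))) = -32200000/3277263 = -9.83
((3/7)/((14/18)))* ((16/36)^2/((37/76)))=1216/5439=0.22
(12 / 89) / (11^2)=12 / 10769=0.00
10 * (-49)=-490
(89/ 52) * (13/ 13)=89/ 52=1.71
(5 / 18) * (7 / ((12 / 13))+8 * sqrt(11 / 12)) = 455 / 216+10 * sqrt(33) / 27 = 4.23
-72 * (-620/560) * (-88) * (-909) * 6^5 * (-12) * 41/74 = -329664626533.81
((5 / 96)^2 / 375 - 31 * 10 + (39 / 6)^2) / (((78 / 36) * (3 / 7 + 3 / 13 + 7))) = -259096313 / 16058880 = -16.13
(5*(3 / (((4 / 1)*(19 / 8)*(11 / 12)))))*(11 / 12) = 1.58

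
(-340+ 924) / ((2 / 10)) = 2920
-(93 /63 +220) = -4651 /21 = -221.48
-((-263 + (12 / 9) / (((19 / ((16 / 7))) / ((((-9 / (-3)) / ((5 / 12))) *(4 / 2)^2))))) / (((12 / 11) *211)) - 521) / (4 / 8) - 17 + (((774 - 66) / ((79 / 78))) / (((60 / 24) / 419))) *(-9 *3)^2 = 5680544644295081 / 66509310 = 85409766.61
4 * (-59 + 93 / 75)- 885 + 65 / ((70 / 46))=-1073.33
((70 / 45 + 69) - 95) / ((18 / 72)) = -97.78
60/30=2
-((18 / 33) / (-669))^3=8 / 14760213677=0.00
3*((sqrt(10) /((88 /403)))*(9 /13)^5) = 5491557*sqrt(10) /2513368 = 6.91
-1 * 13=-13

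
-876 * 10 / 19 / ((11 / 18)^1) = -754.45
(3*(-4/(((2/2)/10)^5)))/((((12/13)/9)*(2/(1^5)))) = -5850000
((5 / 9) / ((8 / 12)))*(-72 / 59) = -60 / 59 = -1.02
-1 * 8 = -8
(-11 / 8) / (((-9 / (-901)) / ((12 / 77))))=-901 / 42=-21.45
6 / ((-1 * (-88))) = 3 / 44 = 0.07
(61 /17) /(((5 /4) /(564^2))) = 77615424 /85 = 913122.64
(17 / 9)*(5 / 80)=17 / 144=0.12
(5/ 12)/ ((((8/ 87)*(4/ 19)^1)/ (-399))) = -1099245/ 128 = -8587.85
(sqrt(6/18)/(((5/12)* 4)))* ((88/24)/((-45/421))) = -4631* sqrt(3)/675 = -11.88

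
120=120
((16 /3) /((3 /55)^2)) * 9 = 48400 /3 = 16133.33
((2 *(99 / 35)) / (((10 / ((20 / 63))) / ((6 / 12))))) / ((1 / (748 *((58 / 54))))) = 477224 / 6615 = 72.14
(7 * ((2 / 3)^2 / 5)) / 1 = 28 / 45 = 0.62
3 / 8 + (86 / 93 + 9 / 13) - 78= -76.01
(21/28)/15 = 1/20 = 0.05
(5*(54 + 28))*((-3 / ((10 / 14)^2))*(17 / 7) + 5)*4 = -76096 / 5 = -15219.20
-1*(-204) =204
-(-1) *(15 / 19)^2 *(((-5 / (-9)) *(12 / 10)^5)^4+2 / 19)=98037405571986 / 41864013671875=2.34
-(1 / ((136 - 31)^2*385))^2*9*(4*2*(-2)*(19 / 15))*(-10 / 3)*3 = -0.00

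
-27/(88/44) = -27/2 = -13.50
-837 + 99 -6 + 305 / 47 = -34663 / 47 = -737.51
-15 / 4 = -3.75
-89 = -89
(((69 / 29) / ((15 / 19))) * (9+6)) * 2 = 2622 / 29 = 90.41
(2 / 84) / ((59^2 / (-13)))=-13 / 146202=-0.00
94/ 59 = 1.59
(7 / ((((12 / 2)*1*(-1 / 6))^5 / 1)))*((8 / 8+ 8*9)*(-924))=472164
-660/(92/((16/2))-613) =1.10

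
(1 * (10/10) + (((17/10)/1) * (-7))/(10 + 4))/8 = 3/160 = 0.02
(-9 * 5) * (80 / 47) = -76.60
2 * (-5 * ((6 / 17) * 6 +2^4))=-3080 / 17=-181.18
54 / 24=9 / 4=2.25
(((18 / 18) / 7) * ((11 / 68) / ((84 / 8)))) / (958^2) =11 / 4586984472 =0.00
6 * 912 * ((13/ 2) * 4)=142272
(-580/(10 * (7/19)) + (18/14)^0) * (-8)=8760/7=1251.43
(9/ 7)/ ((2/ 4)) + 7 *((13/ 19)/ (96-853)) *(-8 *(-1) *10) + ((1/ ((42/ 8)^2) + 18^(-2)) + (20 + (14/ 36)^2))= 2541003715/ 114172254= 22.26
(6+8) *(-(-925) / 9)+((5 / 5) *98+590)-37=18809 / 9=2089.89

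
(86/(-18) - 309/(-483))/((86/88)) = -263824/62307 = -4.23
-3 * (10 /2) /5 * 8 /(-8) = 3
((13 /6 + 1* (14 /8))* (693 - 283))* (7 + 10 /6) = 125255 /9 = 13917.22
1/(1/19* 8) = 19/8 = 2.38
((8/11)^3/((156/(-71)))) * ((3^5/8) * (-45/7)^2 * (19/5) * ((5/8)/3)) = -147513150/847847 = -173.99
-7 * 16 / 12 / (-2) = 14 / 3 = 4.67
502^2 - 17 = 251987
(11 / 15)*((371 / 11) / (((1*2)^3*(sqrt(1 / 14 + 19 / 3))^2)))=2597 / 5380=0.48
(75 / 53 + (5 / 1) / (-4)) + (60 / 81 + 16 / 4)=28081 / 5724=4.91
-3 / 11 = -0.27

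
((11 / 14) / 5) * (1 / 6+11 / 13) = 869 / 5460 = 0.16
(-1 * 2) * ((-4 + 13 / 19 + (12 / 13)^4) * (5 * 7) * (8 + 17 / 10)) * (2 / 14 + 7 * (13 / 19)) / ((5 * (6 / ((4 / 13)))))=59617202592 / 670183865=88.96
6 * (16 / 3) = 32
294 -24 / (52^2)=99369 / 338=293.99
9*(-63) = -567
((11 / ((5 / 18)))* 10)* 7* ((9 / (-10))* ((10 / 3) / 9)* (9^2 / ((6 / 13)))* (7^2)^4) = -934831659762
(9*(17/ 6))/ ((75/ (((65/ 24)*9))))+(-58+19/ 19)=-3897/ 80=-48.71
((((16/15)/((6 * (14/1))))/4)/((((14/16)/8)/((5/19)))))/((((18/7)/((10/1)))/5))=1600/10773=0.15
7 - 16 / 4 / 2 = 5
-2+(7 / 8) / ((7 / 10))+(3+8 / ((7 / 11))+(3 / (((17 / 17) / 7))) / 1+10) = 1283 / 28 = 45.82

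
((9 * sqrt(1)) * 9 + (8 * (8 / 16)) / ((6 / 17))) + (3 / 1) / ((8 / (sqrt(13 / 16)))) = 3 * sqrt(13) / 32 + 277 / 3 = 92.67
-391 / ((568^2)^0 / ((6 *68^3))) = -737657472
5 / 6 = 0.83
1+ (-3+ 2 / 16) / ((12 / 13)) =-203 / 96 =-2.11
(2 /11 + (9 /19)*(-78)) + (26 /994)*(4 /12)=-36.76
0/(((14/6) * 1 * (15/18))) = 0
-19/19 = -1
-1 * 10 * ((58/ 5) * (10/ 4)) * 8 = -2320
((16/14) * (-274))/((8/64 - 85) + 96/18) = 52608/13363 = 3.94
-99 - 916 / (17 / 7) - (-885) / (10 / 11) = 16909 / 34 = 497.32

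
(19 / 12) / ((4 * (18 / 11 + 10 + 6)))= 209 / 9312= 0.02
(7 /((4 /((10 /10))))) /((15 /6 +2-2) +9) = 7 /46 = 0.15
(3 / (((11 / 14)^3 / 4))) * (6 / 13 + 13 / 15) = 2842784 / 86515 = 32.86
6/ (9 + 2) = 6/ 11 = 0.55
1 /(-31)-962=-962.03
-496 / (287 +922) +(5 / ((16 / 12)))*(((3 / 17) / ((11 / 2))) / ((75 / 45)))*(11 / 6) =-737 / 2652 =-0.28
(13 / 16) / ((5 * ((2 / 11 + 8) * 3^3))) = 143 / 194400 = 0.00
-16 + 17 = 1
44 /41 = 1.07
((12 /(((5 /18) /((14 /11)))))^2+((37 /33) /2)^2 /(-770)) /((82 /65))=16074824207 /6708240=2396.28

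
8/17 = 0.47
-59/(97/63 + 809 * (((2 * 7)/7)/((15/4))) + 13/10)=-37170/273613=-0.14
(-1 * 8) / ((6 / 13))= -17.33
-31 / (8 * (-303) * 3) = 31 / 7272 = 0.00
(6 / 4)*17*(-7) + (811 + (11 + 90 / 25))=6471 / 10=647.10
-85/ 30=-17/ 6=-2.83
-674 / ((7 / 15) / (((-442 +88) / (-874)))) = -1789470 / 3059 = -584.99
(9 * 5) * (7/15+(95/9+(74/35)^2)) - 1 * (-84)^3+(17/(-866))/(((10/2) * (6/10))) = 377705767667/636510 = 593401.15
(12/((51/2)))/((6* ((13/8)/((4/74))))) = 64/24531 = 0.00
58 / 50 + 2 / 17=543 / 425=1.28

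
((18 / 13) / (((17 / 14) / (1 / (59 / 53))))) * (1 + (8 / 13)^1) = 280476 / 169507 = 1.65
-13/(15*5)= -13/75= -0.17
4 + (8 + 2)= 14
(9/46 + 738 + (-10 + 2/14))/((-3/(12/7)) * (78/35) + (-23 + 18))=-1172625/14329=-81.84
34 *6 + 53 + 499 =756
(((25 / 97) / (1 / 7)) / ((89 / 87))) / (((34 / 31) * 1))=471975 / 293522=1.61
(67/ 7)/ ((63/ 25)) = 1675/ 441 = 3.80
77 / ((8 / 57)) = 4389 / 8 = 548.62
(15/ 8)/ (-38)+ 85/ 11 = 25675/ 3344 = 7.68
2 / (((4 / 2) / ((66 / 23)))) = 2.87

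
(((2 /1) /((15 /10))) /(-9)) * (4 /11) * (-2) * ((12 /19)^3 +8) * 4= 7244800 /2037123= 3.56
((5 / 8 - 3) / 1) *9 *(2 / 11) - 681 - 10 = -30575 / 44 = -694.89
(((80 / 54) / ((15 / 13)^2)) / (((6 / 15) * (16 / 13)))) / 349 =2197 / 339228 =0.01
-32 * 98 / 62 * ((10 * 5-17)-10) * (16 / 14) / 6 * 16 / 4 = -82432 / 93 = -886.37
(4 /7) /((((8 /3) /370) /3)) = 1665 /7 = 237.86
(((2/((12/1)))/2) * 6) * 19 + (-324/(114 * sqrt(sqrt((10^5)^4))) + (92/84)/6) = 579498299/59850000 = 9.68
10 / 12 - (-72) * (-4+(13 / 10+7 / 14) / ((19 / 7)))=-136469 / 570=-239.42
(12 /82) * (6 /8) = 9 /82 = 0.11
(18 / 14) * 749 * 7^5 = 16185141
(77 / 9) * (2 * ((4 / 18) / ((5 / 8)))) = 2464 / 405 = 6.08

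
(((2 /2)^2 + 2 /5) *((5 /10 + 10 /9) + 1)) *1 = 329 /90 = 3.66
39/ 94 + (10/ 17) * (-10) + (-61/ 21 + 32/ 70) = -1328071/ 167790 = -7.92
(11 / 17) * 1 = 11 / 17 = 0.65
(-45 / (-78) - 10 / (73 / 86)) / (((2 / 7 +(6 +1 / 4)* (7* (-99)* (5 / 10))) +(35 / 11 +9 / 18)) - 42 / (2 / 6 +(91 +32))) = 1211679700 / 233815847057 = 0.01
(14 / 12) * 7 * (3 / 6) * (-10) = -245 / 6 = -40.83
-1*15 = -15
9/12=3/4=0.75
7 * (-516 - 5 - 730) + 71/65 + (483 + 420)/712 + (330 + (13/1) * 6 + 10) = -385819673/46280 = -8336.64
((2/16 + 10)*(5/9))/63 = 5/56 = 0.09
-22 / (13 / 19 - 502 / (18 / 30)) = 1254 / 47651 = 0.03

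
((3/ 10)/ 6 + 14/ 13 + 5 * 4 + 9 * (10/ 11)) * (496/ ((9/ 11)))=3464684/ 195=17767.61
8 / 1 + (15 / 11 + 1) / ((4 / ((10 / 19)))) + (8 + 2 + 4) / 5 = 11611 / 1045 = 11.11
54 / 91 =0.59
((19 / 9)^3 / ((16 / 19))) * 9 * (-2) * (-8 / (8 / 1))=130321 / 648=201.11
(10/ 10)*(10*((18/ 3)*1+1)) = 70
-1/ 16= -0.06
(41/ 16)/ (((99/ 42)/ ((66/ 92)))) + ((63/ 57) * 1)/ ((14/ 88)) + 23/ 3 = 322903/ 20976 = 15.39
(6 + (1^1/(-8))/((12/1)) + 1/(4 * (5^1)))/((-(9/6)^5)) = -2899/3645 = -0.80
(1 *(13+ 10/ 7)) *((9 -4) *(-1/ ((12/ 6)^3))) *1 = -9.02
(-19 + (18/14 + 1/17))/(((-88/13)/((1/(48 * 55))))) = 2483/2513280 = 0.00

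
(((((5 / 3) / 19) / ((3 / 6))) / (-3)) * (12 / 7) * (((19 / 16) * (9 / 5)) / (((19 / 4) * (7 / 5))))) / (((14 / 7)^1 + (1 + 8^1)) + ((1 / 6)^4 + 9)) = -38880 / 24132451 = -0.00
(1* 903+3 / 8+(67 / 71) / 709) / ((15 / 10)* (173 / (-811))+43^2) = 295042196579 / 603777846004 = 0.49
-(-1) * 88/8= 11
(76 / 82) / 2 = 0.46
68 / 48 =17 / 12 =1.42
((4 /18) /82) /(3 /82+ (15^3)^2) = 2 /8406281277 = 0.00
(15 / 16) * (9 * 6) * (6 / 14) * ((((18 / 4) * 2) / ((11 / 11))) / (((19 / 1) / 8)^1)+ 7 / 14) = 198045 / 2128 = 93.07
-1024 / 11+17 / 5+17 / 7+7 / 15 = -100249 / 1155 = -86.80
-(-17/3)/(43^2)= 17/5547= 0.00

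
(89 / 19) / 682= 89 / 12958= 0.01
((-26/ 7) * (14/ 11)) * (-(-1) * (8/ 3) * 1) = -416/ 33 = -12.61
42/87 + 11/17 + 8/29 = 693/493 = 1.41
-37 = -37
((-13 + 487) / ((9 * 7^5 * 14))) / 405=79 / 142943535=0.00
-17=-17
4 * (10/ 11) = 40/ 11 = 3.64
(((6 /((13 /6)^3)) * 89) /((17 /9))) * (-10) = -10380960 /37349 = -277.94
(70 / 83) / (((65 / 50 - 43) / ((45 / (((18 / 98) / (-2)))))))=9.91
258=258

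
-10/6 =-5/3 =-1.67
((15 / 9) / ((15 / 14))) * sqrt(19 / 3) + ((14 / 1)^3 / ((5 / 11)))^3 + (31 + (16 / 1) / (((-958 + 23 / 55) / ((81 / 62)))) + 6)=14 * sqrt(57) / 27 + 44898377944040658333 / 204084625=219998826196.92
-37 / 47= -0.79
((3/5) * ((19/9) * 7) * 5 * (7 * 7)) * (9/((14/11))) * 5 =76807.50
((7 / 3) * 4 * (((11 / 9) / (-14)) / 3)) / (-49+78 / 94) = 0.01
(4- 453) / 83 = -449 / 83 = -5.41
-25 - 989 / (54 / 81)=-3017 / 2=-1508.50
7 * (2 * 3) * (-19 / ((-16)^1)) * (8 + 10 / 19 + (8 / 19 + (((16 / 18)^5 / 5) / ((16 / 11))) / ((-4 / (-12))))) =60055037 / 131220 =457.67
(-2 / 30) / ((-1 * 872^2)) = 1 / 11405760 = 0.00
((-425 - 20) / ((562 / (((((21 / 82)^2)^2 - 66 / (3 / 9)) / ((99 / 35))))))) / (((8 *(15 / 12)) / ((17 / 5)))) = 10534298571433 / 559003344064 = 18.84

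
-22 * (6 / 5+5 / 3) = -63.07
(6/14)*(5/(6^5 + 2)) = 0.00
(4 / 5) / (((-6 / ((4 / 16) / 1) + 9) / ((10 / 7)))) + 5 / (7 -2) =0.92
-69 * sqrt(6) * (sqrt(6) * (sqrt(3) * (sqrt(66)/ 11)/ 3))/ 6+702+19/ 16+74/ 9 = 102443/ 144-69 * sqrt(22)/ 11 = 681.99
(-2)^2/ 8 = 1/ 2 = 0.50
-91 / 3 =-30.33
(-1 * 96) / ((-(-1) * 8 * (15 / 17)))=-68 / 5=-13.60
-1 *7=-7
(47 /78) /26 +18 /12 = 3089 /2028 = 1.52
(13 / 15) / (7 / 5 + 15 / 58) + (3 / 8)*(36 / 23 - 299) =-2267381 / 20424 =-111.02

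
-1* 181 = -181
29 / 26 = 1.12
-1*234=-234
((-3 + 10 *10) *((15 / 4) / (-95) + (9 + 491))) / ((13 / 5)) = 18428545 / 988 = 18652.37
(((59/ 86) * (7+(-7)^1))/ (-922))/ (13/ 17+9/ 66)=0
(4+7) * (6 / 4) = 33 / 2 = 16.50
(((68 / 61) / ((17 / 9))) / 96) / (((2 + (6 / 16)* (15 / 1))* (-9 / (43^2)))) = -1849 / 11163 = -0.17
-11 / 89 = -0.12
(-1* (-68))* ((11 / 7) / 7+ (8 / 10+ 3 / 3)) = 33728 / 245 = 137.67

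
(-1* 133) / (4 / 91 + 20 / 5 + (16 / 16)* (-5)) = 12103 / 87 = 139.11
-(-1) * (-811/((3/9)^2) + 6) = -7293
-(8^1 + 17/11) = -105/11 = -9.55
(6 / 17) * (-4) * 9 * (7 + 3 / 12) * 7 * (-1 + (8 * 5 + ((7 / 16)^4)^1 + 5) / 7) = -1951838127 / 557056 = -3503.85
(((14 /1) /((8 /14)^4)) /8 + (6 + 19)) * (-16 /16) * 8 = -42407 /128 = -331.30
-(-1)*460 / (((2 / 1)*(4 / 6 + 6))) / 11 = 69 / 22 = 3.14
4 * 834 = 3336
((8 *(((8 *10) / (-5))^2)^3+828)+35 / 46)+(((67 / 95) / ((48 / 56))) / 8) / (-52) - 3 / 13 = 731995794850813 / 5453760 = 134218556.53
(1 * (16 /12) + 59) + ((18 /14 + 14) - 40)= 748 /21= 35.62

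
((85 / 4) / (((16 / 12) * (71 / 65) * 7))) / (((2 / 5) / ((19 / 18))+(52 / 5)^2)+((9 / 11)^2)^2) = 115270423125 / 6027201470192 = 0.02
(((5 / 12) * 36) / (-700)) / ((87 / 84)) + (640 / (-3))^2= 59391973 / 1305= 45511.09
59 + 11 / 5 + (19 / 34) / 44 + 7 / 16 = 922287 / 14960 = 61.65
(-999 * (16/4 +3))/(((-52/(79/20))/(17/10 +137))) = 73677.31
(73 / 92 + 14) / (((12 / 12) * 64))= 1361 / 5888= 0.23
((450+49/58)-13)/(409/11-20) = 93115/3654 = 25.48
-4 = -4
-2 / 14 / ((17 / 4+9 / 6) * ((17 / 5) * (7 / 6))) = -120 / 19159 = -0.01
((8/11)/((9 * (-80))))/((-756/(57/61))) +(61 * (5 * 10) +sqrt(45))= 3 * sqrt(5) +46415754019/15218280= 3056.71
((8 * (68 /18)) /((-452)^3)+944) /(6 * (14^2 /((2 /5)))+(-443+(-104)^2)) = 49035411631 /691534359396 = 0.07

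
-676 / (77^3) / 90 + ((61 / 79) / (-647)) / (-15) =13253869 / 210012941061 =0.00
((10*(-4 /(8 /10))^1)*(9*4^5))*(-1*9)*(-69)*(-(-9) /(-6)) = 429235200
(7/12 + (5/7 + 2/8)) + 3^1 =191/42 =4.55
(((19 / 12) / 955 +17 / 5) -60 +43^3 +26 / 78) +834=920063063 / 11460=80284.73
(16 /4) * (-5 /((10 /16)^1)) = -32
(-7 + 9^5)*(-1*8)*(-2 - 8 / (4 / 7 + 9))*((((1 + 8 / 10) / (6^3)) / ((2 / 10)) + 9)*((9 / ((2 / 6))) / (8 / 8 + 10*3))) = 706732740 / 67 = 10548249.85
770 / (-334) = -385 / 167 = -2.31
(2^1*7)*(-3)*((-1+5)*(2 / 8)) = -42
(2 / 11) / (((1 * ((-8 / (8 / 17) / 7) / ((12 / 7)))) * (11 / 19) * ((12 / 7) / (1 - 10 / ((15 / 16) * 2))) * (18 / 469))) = 810901 / 55539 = 14.60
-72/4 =-18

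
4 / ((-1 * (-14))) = 2 / 7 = 0.29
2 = 2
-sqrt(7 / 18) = -sqrt(14) / 6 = -0.62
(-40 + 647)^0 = 1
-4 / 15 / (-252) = 1 / 945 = 0.00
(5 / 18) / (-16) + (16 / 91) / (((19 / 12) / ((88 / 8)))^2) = 80125537 / 9461088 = 8.47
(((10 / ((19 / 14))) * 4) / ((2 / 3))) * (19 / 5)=168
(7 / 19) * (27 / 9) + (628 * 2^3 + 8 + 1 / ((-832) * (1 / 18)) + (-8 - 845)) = 33039381 / 7904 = 4180.08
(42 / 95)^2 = 1764 / 9025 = 0.20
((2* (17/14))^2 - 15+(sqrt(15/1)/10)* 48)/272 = -223/6664+3* sqrt(15)/170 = 0.03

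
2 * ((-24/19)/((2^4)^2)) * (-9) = 27/304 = 0.09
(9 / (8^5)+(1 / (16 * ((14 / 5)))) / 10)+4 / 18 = 463927 / 2064384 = 0.22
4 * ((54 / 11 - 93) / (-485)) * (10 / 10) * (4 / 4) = 3876 / 5335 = 0.73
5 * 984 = 4920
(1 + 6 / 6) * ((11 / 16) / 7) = 11 / 56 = 0.20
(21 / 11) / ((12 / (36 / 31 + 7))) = 161 / 124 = 1.30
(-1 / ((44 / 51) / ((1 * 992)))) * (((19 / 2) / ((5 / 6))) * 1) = -720936 / 55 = -13107.93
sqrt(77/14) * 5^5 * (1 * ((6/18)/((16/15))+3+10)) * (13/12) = 2884375 * sqrt(22)/128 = 105694.67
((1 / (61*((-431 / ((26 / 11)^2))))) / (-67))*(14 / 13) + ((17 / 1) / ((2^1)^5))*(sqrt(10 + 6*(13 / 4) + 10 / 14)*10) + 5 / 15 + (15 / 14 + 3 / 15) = 71828716049 / 44759638770 + 255*sqrt(658) / 224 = 30.81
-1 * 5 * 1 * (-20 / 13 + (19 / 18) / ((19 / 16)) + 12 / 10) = -322 / 117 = -2.75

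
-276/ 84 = -3.29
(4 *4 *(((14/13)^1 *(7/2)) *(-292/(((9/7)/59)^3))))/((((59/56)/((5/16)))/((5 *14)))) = -334836771774400/9477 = -35331515434.67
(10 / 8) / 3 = 5 / 12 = 0.42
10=10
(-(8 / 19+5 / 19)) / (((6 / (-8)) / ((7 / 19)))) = 364 / 1083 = 0.34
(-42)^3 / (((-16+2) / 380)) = 2010960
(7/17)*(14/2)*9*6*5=13230/17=778.24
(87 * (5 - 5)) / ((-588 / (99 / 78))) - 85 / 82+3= 161 / 82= 1.96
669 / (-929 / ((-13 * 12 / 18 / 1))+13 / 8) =69576 / 11317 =6.15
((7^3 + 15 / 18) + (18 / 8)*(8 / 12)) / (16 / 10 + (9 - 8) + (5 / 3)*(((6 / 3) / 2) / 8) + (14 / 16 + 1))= 20720 / 281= 73.74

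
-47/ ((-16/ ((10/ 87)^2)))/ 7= 1175/ 211932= 0.01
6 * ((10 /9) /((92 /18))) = 30 /23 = 1.30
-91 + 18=-73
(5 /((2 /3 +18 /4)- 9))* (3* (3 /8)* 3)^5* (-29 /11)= 6241774545 /4145152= 1505.80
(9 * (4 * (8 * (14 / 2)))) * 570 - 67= 1149053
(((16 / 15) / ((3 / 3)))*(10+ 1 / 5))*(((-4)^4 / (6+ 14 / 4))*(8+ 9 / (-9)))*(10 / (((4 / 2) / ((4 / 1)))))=3899392 / 95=41046.23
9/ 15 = 3/ 5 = 0.60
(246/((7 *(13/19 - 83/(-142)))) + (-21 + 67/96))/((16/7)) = 5671993/1752576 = 3.24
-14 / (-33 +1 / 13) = 91 / 214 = 0.43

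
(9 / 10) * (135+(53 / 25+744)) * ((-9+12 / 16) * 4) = -3271158 / 125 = -26169.26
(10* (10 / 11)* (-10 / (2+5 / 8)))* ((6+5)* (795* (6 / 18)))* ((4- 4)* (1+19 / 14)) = 0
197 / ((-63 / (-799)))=157403 / 63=2498.46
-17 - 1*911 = -928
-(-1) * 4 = 4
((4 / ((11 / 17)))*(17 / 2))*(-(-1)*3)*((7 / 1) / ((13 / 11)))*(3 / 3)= 12138 / 13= 933.69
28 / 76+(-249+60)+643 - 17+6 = 8424 / 19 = 443.37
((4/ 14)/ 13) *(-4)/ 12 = -2/ 273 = -0.01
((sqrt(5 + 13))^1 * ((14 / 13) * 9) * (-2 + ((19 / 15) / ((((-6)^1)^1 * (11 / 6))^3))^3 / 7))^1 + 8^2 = 64 - 222826056813218 * sqrt(2) / 3831664997875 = -18.24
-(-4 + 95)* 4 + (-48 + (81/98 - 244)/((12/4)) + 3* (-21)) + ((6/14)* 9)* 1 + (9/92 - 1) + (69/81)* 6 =-22233121/40572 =-547.99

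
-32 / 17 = -1.88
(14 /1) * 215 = 3010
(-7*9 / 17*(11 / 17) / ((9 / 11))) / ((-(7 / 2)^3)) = 968 / 14161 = 0.07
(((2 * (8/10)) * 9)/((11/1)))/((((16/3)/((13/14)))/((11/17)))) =351/2380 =0.15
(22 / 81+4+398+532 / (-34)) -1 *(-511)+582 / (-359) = 442932997 / 494343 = 896.00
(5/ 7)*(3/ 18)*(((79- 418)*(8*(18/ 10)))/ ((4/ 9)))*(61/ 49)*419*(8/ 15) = -623844072/ 1715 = -363757.48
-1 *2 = -2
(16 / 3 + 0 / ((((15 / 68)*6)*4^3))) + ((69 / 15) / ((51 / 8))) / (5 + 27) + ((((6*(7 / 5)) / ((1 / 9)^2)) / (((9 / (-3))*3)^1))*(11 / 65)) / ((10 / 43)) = -5487171 / 110500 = -49.66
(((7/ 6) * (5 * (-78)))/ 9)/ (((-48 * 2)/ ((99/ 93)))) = 5005/ 8928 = 0.56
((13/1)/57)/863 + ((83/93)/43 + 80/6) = 875666320/65571603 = 13.35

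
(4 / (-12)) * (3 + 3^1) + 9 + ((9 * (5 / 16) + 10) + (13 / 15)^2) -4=59629 / 3600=16.56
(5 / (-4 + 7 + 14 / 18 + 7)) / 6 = 15 / 194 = 0.08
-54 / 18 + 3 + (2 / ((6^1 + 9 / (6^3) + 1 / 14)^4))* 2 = 3186376704 / 1112453263441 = 0.00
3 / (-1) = -3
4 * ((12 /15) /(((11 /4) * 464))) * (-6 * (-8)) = 192 /1595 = 0.12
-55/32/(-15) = 11/96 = 0.11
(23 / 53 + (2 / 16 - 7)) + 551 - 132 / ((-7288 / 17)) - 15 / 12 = 209979625 / 386264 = 543.62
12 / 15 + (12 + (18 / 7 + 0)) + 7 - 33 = -372 / 35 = -10.63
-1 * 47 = -47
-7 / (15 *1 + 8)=-7 / 23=-0.30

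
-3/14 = -0.21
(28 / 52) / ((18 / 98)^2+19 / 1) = 16807 / 594100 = 0.03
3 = 3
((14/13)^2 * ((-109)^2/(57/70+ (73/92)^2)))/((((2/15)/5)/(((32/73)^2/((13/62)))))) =1642387685793792000/5007888224807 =327960.13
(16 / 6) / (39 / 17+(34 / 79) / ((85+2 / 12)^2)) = 2805484024 / 2413603827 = 1.16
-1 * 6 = -6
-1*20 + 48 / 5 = -52 / 5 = -10.40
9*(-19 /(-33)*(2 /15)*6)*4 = 16.58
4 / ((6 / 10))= 20 / 3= 6.67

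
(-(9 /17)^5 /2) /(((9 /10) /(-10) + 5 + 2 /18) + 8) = -26572050 /16639304183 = -0.00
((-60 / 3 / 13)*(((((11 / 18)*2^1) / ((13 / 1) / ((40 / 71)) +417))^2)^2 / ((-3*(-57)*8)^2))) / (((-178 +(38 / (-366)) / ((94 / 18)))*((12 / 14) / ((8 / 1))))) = 940256732800000 / 366665308525581397022783262378897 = 0.00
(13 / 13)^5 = 1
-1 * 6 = -6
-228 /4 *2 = -114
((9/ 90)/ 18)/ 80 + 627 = 9028801/ 14400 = 627.00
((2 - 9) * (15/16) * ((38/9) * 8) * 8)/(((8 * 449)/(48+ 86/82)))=-1337315/55227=-24.21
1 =1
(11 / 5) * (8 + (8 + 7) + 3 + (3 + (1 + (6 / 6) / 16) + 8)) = 6699 / 80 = 83.74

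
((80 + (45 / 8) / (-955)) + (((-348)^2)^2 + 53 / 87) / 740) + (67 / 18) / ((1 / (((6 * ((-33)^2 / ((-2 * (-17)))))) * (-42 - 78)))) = 1650042801004739 / 83616744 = 19733401.73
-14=-14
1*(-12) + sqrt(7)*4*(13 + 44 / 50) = -12 + 1388*sqrt(7) / 25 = 134.89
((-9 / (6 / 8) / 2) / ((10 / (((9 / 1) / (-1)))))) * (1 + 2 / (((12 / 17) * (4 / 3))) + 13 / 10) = 4779 / 200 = 23.90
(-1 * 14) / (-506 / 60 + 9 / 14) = 1.80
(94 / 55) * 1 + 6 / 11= 124 / 55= 2.25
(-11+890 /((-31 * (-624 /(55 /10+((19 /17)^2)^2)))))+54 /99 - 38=-65796759889 /1367071728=-48.13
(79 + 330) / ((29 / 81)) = 33129 / 29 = 1142.38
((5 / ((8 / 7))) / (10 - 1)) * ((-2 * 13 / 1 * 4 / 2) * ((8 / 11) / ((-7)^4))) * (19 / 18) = -2470 / 305613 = -0.01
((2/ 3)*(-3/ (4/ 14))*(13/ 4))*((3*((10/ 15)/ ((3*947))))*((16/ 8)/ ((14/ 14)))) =-91/ 2841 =-0.03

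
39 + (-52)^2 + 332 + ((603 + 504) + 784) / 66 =204841 / 66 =3103.65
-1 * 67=-67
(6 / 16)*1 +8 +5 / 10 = 71 / 8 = 8.88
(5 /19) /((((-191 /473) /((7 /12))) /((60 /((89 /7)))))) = -579425 /322981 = -1.79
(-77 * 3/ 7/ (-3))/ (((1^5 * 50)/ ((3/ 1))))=33/ 50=0.66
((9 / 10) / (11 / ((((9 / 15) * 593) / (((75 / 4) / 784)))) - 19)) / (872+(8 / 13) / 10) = -27197352 / 500688879227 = -0.00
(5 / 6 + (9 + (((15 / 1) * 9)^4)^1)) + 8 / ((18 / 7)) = 5978711483 / 18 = 332150637.94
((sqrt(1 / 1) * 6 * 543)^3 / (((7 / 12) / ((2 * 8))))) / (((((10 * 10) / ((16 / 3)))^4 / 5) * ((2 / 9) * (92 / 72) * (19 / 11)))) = 18697654008152064 / 238984375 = 78237976.89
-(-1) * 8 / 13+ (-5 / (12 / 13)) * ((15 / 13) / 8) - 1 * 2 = -901 / 416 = -2.17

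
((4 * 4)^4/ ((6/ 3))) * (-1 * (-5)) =163840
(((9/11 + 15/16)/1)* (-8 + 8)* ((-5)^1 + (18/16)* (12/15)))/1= 0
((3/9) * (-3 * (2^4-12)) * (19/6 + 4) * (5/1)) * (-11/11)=430/3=143.33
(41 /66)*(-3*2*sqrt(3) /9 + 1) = -0.10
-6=-6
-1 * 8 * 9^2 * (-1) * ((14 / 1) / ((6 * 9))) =168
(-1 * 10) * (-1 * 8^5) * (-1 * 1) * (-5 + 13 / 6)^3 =7453202.96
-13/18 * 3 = -13/6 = -2.17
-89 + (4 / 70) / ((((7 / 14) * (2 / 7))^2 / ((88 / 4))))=-137 / 5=-27.40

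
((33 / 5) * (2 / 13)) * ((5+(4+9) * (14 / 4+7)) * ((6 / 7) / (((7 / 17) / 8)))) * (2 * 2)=30482496 / 3185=9570.64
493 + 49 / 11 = 5472 / 11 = 497.45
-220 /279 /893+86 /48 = 3569347 /1993176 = 1.79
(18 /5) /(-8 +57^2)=18 /16205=0.00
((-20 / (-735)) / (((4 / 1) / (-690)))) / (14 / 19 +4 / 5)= -10925 / 3577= -3.05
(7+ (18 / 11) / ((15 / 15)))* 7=665 / 11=60.45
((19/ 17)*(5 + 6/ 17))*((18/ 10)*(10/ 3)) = 10374/ 289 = 35.90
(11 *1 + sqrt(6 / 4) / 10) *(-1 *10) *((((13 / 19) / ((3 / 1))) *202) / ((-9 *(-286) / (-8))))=404 *sqrt(6) / 5643 + 8080 / 513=15.93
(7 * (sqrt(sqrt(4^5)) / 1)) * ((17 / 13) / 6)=8.63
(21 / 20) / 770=3 / 2200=0.00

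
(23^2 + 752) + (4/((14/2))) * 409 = 10603/7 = 1514.71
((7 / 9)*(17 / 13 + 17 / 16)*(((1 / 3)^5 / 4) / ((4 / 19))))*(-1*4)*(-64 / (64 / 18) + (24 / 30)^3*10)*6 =10556609 / 3790800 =2.78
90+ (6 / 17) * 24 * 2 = 1818 / 17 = 106.94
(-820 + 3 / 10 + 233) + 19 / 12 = -35107 / 60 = -585.12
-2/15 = -0.13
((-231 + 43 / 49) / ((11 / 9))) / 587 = -101484 / 316393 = -0.32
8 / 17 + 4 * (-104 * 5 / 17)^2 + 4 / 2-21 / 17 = 1081957 / 289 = 3743.80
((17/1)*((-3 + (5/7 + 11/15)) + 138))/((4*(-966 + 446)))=-243559/218400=-1.12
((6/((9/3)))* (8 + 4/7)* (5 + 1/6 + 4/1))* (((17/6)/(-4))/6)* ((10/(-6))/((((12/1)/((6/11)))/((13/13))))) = 2125/1512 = 1.41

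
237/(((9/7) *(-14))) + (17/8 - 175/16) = -21.98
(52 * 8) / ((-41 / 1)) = -416 / 41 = -10.15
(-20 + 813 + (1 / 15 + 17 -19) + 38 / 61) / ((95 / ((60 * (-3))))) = -8692752 / 5795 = -1500.04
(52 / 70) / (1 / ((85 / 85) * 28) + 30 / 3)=104 / 1405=0.07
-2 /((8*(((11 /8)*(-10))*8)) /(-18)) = -9 /220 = -0.04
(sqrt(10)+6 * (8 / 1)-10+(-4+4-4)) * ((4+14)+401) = 419 * sqrt(10)+14246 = 15570.99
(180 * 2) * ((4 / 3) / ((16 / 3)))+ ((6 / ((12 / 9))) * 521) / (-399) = 84.12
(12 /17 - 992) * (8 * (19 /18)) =-1280752 /153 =-8370.93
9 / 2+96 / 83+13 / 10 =2887 / 415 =6.96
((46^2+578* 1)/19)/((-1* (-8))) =1347/76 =17.72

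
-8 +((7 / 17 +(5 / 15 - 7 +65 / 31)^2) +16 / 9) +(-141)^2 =19896.07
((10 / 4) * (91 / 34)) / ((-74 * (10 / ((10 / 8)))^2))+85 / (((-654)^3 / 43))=-16056566945 / 11260660483584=-0.00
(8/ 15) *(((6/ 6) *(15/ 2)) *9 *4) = 144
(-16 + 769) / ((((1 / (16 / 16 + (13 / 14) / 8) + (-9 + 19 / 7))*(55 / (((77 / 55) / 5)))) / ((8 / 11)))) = -24598 / 47553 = -0.52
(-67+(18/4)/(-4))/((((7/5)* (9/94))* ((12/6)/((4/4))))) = -254.12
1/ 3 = 0.33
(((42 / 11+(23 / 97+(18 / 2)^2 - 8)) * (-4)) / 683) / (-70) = 164436 / 25506635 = 0.01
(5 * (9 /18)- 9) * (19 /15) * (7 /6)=-1729 /180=-9.61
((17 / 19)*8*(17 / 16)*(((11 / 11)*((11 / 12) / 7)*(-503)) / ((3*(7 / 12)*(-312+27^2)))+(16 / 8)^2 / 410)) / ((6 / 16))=-1169487052 / 716278815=-1.63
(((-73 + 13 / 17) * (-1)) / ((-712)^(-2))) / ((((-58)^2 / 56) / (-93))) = -810530456064 / 14297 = -56692344.97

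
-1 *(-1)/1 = 1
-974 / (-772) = 487 / 386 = 1.26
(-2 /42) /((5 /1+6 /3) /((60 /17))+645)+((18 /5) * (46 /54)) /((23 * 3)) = 0.04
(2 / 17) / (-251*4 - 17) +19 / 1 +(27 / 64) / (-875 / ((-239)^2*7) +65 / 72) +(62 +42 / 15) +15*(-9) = -50.73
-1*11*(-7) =77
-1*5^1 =-5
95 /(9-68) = -1.61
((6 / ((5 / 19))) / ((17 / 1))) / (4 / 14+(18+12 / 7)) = 57 / 850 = 0.07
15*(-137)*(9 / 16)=-18495 / 16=-1155.94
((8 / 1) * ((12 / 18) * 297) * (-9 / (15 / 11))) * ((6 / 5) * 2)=-627264 / 25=-25090.56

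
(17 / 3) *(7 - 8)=-17 / 3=-5.67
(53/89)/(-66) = -53/5874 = -0.01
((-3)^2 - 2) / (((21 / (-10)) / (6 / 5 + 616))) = -6172 / 3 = -2057.33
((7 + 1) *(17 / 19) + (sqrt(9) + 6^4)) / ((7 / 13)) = 322621 / 133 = 2425.72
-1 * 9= -9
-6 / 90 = -1 / 15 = -0.07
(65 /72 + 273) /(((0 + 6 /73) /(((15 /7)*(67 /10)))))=96455411 /2016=47844.95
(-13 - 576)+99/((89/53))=-47174/89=-530.04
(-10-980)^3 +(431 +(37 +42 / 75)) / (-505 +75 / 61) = -372716103732277 / 384125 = -970299000.93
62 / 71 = 0.87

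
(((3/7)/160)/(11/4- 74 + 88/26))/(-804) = 13/264816160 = 0.00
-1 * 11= -11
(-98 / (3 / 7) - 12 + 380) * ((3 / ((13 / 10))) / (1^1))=4180 / 13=321.54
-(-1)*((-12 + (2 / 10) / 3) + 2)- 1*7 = -254 / 15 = -16.93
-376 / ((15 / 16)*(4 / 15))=-1504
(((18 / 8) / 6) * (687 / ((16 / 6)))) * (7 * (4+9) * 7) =3938571 / 64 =61540.17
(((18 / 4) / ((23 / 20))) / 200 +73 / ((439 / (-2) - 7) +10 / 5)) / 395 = -63119 / 81583300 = -0.00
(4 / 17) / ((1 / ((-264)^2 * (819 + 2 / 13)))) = 2968770816 / 221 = 13433352.11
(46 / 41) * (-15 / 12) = -115 / 82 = -1.40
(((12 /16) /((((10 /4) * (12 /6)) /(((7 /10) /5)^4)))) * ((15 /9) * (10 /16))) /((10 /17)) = 40817 /400000000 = 0.00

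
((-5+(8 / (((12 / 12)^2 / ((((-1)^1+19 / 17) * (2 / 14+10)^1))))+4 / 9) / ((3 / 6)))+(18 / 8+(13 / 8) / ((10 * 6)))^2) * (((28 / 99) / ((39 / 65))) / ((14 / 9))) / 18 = 16755007 / 49351680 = 0.34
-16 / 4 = -4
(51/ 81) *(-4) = -68/ 27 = -2.52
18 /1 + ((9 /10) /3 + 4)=223 /10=22.30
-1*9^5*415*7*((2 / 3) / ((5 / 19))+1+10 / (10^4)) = -606270156.34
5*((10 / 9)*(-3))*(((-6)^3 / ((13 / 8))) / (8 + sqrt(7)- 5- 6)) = -43200 / 13- 14400*sqrt(7) / 13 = -6253.76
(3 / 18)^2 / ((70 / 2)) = 1 / 1260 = 0.00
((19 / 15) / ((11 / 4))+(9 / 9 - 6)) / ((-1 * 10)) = 749 / 1650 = 0.45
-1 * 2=-2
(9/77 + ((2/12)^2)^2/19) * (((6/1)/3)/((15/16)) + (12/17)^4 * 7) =67200025546/148462335945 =0.45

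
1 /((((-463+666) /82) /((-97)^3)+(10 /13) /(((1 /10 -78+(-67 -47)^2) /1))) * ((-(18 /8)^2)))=-2010902584426528 /578583805221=-3475.56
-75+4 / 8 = -149 / 2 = -74.50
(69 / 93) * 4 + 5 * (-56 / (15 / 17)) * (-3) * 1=29604 / 31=954.97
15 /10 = 3 /2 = 1.50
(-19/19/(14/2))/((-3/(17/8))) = 17/168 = 0.10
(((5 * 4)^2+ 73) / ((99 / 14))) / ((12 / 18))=301 / 3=100.33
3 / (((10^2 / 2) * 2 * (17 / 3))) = 9 / 1700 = 0.01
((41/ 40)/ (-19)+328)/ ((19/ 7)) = 1744673/ 14440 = 120.82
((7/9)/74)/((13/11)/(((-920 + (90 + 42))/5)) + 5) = 0.00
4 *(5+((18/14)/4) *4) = 176/7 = 25.14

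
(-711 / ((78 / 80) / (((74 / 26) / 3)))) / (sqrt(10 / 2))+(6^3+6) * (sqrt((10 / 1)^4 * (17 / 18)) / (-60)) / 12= -23384 * sqrt(5) / 169 - 185 * sqrt(34) / 36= -339.36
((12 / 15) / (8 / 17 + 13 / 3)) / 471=68 / 192325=0.00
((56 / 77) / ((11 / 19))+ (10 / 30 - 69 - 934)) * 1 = -363512 / 363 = -1001.41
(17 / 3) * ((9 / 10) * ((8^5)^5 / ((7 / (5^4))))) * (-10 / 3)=-401401151043919843164160000 / 7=-57343021577702834737737140.00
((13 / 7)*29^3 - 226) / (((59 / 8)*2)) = 1261900 / 413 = 3055.45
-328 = -328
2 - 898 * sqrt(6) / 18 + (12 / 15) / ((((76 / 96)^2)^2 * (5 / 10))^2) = 1931040657226 / 84917815205 - 449 * sqrt(6) / 9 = -99.46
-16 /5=-3.20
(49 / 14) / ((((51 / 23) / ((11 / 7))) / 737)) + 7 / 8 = 746201 / 408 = 1828.92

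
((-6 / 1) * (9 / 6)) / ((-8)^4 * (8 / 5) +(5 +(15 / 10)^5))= -0.00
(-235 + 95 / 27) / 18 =-3125 / 243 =-12.86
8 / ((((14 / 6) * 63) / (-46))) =-2.50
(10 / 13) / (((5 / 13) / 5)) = 10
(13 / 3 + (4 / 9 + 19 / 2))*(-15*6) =-1285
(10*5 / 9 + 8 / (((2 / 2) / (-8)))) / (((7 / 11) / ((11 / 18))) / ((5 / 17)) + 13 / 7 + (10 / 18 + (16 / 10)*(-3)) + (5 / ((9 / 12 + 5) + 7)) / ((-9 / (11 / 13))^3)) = -10108679215635 / 199402642589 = -50.69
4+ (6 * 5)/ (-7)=-2/ 7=-0.29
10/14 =5/7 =0.71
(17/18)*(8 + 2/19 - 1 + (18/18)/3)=3604/513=7.03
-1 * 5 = -5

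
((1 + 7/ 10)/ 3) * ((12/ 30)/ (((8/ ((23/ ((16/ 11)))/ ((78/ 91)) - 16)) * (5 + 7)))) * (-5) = -0.03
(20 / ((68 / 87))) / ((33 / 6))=870 / 187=4.65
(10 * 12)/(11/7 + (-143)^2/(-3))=-252/14311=-0.02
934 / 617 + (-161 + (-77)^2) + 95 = 3618405 / 617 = 5864.51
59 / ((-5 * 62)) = -59 / 310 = -0.19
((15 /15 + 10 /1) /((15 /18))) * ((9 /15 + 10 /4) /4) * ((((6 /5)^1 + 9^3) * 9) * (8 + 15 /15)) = 302532813 /500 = 605065.63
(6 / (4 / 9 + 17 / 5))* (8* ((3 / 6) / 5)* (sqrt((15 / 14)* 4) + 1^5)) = 216 / 173 + 216* sqrt(210) / 1211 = 3.83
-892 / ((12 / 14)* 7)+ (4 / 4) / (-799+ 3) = -355019 / 2388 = -148.67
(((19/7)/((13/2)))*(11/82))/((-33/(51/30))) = -323/111930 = -0.00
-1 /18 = -0.06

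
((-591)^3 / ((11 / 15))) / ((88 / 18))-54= -27867410721 / 484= -57577294.88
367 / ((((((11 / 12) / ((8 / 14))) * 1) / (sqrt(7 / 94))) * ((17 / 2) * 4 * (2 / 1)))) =2202 * sqrt(658) / 61523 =0.92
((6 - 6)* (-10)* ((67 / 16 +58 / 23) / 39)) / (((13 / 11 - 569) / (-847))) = 0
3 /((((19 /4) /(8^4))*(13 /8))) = 1591.97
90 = 90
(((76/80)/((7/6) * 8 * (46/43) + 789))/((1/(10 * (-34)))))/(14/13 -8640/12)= 541671/963282874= 0.00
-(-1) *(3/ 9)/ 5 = 1/ 15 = 0.07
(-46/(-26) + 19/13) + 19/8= 5.61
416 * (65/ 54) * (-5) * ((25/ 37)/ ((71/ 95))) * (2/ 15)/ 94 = -32110000/ 10000989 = -3.21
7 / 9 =0.78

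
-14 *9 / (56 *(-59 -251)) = 9 / 1240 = 0.01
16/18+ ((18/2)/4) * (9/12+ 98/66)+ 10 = 25213/1584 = 15.92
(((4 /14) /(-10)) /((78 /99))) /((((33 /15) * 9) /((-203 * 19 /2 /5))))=551 /780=0.71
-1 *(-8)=8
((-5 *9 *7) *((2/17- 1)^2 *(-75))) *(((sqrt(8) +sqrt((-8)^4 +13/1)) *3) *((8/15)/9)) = 1890000 *sqrt(2)/289 +945000 *sqrt(4109)/289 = 218853.86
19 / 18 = 1.06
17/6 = 2.83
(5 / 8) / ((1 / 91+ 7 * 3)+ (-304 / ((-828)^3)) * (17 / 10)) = 20178665325 / 678357974033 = 0.03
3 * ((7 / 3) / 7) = 1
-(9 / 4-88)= 343 / 4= 85.75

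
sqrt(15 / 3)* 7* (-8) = -56* sqrt(5) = -125.22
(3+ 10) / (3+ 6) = 13 / 9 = 1.44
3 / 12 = 1 / 4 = 0.25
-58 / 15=-3.87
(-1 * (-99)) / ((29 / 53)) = 5247 / 29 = 180.93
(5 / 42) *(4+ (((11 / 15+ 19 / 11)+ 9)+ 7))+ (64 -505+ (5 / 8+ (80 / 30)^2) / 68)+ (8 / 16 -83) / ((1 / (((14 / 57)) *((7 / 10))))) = -360049757 / 795872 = -452.40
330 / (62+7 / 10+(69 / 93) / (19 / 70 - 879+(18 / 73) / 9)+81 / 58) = 3330241643025 / 646830890366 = 5.15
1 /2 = 0.50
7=7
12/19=0.63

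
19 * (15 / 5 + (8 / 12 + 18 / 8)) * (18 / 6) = 1349 / 4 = 337.25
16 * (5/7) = 80/7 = 11.43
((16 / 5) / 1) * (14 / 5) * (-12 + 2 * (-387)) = -176064 / 25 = -7042.56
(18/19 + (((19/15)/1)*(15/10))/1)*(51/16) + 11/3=116213/9120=12.74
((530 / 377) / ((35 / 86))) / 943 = 9116 / 2488577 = 0.00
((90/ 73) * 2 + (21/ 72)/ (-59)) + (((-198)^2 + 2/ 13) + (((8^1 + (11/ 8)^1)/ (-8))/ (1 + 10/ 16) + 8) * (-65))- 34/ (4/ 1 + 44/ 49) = 86733525939/ 2239640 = 38726.55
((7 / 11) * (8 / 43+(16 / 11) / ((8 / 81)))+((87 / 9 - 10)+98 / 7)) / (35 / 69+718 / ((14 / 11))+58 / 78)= 0.04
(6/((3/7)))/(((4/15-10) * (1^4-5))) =105/292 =0.36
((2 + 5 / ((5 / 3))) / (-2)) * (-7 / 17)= 35 / 34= 1.03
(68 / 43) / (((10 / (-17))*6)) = -289 / 645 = -0.45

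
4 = 4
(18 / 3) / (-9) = -0.67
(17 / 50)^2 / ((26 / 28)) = 2023 / 16250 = 0.12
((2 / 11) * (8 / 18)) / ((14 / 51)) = 68 / 231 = 0.29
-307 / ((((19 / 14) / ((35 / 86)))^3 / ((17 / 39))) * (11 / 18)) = -460507598250 / 77983407359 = -5.91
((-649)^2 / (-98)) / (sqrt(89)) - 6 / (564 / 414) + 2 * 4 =169 / 47 - 421201 * sqrt(89) / 8722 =-451.99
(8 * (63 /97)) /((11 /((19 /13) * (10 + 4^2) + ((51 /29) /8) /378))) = 17.95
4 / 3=1.33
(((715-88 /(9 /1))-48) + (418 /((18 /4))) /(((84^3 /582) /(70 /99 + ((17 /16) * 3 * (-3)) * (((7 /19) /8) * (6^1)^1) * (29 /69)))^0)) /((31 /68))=459068 /279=1645.41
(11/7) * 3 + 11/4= 7.46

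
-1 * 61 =-61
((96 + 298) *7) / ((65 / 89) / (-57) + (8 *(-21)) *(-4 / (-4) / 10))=-69956670 / 426457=-164.04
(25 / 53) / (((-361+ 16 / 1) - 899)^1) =-25 / 65932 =-0.00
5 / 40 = 1 / 8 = 0.12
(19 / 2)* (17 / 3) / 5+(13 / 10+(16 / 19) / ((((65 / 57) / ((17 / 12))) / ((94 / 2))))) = 11941 / 195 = 61.24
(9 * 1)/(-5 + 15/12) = -12/5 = -2.40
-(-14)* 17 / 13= 238 / 13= 18.31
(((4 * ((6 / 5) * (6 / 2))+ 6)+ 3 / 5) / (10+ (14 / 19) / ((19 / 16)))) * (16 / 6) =10108 / 1917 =5.27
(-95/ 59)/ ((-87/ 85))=8075/ 5133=1.57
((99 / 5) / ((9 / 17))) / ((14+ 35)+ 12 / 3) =187 / 265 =0.71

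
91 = 91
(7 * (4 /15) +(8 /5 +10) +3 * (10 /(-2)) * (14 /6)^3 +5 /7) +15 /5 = -54613 /315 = -173.37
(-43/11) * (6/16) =-129/88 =-1.47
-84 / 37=-2.27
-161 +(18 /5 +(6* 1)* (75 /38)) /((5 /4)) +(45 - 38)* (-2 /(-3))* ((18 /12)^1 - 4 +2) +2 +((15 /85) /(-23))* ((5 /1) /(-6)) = -148.97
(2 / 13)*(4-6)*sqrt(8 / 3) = -8*sqrt(6) / 39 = -0.50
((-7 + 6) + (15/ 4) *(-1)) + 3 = -7/ 4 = -1.75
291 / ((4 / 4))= 291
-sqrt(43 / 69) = -sqrt(2967) / 69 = -0.79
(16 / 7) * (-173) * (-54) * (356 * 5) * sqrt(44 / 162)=29562240 * sqrt(22) / 7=19808456.63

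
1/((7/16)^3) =4096/343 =11.94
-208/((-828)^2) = -13/42849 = -0.00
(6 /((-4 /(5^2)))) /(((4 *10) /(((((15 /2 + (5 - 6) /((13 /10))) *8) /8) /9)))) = -875 /1248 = -0.70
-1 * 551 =-551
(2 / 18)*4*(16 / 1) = 64 / 9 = 7.11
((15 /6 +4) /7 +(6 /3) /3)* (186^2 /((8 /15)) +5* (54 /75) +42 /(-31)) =64159267 /620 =103482.69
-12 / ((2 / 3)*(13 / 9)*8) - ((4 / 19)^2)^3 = -3810929353 / 2446385812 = -1.56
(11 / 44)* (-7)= -7 / 4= -1.75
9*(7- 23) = -144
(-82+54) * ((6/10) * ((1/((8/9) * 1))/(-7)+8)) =-1317/10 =-131.70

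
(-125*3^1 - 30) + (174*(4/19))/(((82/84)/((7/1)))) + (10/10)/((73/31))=-8069434/56867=-141.90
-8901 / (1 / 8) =-71208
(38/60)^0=1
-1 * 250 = -250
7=7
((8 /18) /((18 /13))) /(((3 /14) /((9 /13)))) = 28 /27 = 1.04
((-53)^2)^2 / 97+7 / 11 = 86795970 / 1067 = 81345.80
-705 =-705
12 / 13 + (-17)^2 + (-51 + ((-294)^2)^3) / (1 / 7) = 58765897704136024 / 13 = 4520453669548924.92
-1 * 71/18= -71/18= -3.94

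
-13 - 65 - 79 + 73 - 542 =-626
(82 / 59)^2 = 6724 / 3481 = 1.93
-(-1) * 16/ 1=16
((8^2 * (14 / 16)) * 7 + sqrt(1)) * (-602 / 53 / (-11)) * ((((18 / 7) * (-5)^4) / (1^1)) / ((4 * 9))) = 10561875 / 583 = 18116.42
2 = 2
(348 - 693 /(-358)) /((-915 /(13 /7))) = -542867 /764330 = -0.71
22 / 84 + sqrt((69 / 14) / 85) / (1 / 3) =11 / 42 + 3*sqrt(82110) / 1190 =0.98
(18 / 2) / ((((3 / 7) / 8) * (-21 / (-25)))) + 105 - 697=-392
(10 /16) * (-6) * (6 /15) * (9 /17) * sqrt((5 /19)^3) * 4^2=-1080 * sqrt(95) /6137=-1.72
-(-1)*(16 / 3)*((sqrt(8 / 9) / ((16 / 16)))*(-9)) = -32*sqrt(2) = -45.25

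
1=1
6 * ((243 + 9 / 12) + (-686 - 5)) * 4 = -10734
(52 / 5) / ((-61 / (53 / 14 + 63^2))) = -1446094 / 2135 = -677.33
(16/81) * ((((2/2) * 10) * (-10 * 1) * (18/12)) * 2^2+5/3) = -28720/243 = -118.19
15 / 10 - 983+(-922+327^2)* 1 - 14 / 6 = 630139 / 6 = 105023.17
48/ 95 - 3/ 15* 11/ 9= 223/ 855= 0.26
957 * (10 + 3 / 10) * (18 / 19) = 887139 / 95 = 9338.31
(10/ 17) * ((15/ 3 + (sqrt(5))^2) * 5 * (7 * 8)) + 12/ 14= 1647.92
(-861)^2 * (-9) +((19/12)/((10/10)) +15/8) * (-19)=-160126913/24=-6671954.71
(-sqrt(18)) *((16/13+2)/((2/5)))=-315 *sqrt(2)/13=-34.27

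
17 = 17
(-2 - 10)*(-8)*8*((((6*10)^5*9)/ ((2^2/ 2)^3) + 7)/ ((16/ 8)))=335923202688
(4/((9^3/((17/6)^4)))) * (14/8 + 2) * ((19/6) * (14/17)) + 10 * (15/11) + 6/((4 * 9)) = 179388299/10392624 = 17.26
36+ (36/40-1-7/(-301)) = 15447/430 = 35.92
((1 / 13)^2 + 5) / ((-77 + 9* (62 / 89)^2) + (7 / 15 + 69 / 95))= -381966462 / 5451039061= -0.07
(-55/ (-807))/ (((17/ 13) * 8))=715/ 109752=0.01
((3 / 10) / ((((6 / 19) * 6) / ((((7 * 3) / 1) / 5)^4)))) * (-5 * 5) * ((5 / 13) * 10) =-1231713 / 260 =-4737.36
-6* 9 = -54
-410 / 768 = -205 / 384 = -0.53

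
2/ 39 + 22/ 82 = 511/ 1599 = 0.32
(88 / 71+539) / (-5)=-108.05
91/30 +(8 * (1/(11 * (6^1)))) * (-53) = -373/110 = -3.39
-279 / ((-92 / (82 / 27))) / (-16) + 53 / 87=2149 / 64032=0.03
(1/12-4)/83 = -47/996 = -0.05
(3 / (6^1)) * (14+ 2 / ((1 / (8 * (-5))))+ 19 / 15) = -971 / 30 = -32.37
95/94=1.01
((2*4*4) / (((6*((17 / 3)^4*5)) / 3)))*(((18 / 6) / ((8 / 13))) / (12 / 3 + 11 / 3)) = 18954 / 9604915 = 0.00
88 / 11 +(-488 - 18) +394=-104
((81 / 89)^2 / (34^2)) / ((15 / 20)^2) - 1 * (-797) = 797.00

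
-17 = -17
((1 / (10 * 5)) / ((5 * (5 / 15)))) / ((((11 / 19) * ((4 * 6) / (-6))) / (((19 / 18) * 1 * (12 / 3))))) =-0.02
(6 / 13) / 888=1 / 1924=0.00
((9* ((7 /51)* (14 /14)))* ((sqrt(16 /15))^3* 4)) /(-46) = -0.12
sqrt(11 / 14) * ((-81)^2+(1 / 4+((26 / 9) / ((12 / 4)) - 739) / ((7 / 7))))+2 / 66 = 1 / 33+628907 * sqrt(154) / 1512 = 5161.76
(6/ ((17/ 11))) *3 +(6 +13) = 521/ 17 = 30.65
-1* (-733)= 733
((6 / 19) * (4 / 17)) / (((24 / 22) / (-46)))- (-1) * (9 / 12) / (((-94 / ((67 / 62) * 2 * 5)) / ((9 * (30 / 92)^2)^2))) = -54146622246007 / 16857120364928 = -3.21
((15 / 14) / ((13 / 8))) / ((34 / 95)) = 2850 / 1547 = 1.84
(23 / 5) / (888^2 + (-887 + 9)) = 23 / 3938330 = 0.00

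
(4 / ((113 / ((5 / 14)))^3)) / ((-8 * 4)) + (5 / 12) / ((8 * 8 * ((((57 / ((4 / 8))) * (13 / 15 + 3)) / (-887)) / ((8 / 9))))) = -10974714373675 / 942442327483776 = -0.01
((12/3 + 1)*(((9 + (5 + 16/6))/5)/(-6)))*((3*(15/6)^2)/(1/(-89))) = 55625/12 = 4635.42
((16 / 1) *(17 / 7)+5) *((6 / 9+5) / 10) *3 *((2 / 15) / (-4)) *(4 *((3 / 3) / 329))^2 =-0.00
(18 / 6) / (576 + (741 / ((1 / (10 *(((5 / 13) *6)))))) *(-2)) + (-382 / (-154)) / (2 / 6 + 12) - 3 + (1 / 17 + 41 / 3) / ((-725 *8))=-14699781979 / 5247424952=-2.80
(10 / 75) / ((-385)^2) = 2 / 2223375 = 0.00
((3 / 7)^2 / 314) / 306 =0.00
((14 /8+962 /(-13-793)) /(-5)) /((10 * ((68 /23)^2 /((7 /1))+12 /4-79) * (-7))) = -12167 /572061600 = -0.00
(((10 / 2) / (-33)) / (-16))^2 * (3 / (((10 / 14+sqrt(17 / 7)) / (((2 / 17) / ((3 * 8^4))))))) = -875 / 912377511936+175 * sqrt(119) / 912377511936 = 0.00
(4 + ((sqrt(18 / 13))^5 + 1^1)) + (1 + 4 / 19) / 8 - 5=23 / 152 + 972 * sqrt(26) / 2197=2.41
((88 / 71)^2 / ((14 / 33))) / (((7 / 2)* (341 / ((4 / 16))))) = 5808 / 7657279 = 0.00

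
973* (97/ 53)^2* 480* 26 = 114253863360/ 2809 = 40674212.66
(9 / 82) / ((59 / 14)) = 63 / 2419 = 0.03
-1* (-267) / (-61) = -267 / 61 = -4.38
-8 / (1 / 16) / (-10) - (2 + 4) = 6.80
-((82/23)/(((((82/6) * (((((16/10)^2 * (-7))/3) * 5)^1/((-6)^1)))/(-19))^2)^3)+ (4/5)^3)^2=-116798219187249382673203325013144106990192325378521/442619449738747047809753151434169616678518784000000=-0.26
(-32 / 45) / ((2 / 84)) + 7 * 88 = 8792 / 15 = 586.13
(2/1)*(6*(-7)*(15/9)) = -140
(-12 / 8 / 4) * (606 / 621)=-101 / 276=-0.37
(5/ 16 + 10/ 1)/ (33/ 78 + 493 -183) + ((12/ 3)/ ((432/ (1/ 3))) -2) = -10270129/ 5230008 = -1.96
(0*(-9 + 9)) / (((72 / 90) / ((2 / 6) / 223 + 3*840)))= 0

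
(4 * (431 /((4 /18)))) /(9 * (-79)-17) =-3879 /364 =-10.66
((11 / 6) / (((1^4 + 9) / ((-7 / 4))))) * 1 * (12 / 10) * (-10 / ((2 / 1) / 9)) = 693 / 40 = 17.32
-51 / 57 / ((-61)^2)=-17 / 70699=-0.00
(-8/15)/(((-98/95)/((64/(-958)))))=-2432/70413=-0.03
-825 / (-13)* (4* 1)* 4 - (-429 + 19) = 1425.38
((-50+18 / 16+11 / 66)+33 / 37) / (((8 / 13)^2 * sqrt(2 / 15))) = -345.79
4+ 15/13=67/13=5.15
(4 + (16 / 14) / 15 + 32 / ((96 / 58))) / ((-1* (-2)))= 1229 / 105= 11.70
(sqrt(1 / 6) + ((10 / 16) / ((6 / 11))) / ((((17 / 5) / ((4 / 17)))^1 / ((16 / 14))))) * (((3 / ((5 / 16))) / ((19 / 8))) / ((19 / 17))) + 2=1088 * sqrt(6) / 1805 + 99998 / 42959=3.80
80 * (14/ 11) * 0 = 0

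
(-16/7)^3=-4096/343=-11.94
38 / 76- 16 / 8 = -3 / 2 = -1.50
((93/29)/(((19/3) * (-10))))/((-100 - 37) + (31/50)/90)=125550/339674419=0.00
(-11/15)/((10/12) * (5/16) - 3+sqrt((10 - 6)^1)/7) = 2464/8245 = 0.30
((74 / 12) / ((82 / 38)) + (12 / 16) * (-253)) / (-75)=2.49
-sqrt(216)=-6*sqrt(6)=-14.70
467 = 467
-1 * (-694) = 694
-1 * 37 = -37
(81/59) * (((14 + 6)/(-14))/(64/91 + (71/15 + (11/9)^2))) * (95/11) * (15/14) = -3038563125/1160382146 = -2.62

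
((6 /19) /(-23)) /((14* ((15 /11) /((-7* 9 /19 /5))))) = 99 /207575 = 0.00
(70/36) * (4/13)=70/117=0.60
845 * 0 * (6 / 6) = 0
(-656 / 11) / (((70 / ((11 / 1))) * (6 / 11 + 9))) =-3608 / 3675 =-0.98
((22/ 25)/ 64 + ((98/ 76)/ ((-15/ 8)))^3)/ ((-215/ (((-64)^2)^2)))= 120984456134656/ 4977061875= 24308.41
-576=-576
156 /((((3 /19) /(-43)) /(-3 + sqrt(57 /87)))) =127452-42484 * sqrt(551) /29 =93064.29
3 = 3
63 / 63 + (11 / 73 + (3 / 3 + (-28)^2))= 786.15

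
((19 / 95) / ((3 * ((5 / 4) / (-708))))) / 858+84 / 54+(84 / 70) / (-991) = 48157684 / 31885425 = 1.51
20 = 20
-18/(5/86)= -1548/5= -309.60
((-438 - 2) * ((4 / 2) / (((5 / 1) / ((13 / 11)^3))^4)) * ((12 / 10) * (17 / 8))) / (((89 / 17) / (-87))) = 7029405050814477396 / 15870461677736875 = 442.92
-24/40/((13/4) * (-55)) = 12/3575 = 0.00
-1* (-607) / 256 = 607 / 256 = 2.37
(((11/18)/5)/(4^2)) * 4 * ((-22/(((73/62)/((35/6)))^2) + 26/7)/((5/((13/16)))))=-804579061/302154300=-2.66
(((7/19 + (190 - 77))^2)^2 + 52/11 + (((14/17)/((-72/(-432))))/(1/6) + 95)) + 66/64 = 128817457626566891/779840864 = 165184287.68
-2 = -2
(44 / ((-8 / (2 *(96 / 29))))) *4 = -4224 / 29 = -145.66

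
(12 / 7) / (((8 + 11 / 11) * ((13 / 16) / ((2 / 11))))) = 128 / 3003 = 0.04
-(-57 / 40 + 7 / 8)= 11 / 20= 0.55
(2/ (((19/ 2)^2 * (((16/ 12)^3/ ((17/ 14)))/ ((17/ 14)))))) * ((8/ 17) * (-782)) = -179469/ 35378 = -5.07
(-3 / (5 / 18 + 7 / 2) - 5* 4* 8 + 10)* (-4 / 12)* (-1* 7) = -11963 / 34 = -351.85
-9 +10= 1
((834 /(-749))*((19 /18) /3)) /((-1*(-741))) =-139 /262899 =-0.00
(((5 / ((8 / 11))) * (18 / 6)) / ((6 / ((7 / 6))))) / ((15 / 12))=77 / 24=3.21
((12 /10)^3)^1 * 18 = 31.10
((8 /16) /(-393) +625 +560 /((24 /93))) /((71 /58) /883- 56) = -56255224483 /1127089809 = -49.91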